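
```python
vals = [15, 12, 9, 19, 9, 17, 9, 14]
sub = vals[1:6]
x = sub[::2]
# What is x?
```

vals has length 8. The slice vals[1:6] selects indices [1, 2, 3, 4, 5] (1->12, 2->9, 3->19, 4->9, 5->17), giving [12, 9, 19, 9, 17]. So sub = [12, 9, 19, 9, 17]. sub has length 5. The slice sub[::2] selects indices [0, 2, 4] (0->12, 2->19, 4->17), giving [12, 19, 17].

[12, 19, 17]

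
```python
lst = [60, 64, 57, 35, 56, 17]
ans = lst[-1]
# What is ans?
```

lst has length 6. Negative index -1 maps to positive index 6 + (-1) = 5. lst[5] = 17.

17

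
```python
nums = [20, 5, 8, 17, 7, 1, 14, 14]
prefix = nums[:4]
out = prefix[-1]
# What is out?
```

nums has length 8. The slice nums[:4] selects indices [0, 1, 2, 3] (0->20, 1->5, 2->8, 3->17), giving [20, 5, 8, 17]. So prefix = [20, 5, 8, 17]. Then prefix[-1] = 17.

17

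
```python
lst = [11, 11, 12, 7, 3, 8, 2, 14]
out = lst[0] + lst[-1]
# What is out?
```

lst has length 8. lst[0] = 11.
lst has length 8. Negative index -1 maps to positive index 8 + (-1) = 7. lst[7] = 14.
Sum: 11 + 14 = 25.

25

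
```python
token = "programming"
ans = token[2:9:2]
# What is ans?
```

token has length 11. The slice token[2:9:2] selects indices [2, 4, 6, 8] (2->'o', 4->'r', 6->'m', 8->'i'), giving 'ormi'.

'ormi'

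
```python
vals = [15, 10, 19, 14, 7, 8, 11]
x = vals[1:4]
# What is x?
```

vals has length 7. The slice vals[1:4] selects indices [1, 2, 3] (1->10, 2->19, 3->14), giving [10, 19, 14].

[10, 19, 14]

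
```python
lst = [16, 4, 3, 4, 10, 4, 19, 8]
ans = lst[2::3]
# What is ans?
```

lst has length 8. The slice lst[2::3] selects indices [2, 5] (2->3, 5->4), giving [3, 4].

[3, 4]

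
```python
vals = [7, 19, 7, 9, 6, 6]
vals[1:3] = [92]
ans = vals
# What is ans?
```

vals starts as [7, 19, 7, 9, 6, 6] (length 6). The slice vals[1:3] covers indices [1, 2] with values [19, 7]. Replacing that slice with [92] (different length) produces [7, 92, 9, 6, 6].

[7, 92, 9, 6, 6]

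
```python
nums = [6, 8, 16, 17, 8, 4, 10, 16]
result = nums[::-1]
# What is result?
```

nums has length 8. The slice nums[::-1] selects indices [7, 6, 5, 4, 3, 2, 1, 0] (7->16, 6->10, 5->4, 4->8, 3->17, 2->16, 1->8, 0->6), giving [16, 10, 4, 8, 17, 16, 8, 6].

[16, 10, 4, 8, 17, 16, 8, 6]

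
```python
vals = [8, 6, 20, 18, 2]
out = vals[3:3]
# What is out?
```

vals has length 5. The slice vals[3:3] resolves to an empty index range, so the result is [].

[]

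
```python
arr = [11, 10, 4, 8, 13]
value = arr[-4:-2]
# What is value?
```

arr has length 5. The slice arr[-4:-2] selects indices [1, 2] (1->10, 2->4), giving [10, 4].

[10, 4]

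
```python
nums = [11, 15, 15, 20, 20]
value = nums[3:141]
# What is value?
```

nums has length 5. The slice nums[3:141] selects indices [3, 4] (3->20, 4->20), giving [20, 20].

[20, 20]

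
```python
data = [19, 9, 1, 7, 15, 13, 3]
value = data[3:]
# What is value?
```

data has length 7. The slice data[3:] selects indices [3, 4, 5, 6] (3->7, 4->15, 5->13, 6->3), giving [7, 15, 13, 3].

[7, 15, 13, 3]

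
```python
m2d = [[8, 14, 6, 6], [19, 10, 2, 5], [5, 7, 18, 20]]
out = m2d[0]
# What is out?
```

m2d has 3 rows. Row 0 is [8, 14, 6, 6].

[8, 14, 6, 6]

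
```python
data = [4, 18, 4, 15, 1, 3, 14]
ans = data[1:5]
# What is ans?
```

data has length 7. The slice data[1:5] selects indices [1, 2, 3, 4] (1->18, 2->4, 3->15, 4->1), giving [18, 4, 15, 1].

[18, 4, 15, 1]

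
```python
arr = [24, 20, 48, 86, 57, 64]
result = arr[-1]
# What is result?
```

arr has length 6. Negative index -1 maps to positive index 6 + (-1) = 5. arr[5] = 64.

64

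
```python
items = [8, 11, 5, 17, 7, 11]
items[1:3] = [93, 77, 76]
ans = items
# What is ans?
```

items starts as [8, 11, 5, 17, 7, 11] (length 6). The slice items[1:3] covers indices [1, 2] with values [11, 5]. Replacing that slice with [93, 77, 76] (different length) produces [8, 93, 77, 76, 17, 7, 11].

[8, 93, 77, 76, 17, 7, 11]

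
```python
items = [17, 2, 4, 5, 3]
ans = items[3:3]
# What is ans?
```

items has length 5. The slice items[3:3] resolves to an empty index range, so the result is [].

[]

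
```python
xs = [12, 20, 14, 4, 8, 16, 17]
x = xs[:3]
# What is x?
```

xs has length 7. The slice xs[:3] selects indices [0, 1, 2] (0->12, 1->20, 2->14), giving [12, 20, 14].

[12, 20, 14]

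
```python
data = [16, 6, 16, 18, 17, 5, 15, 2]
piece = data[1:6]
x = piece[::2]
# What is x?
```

data has length 8. The slice data[1:6] selects indices [1, 2, 3, 4, 5] (1->6, 2->16, 3->18, 4->17, 5->5), giving [6, 16, 18, 17, 5]. So piece = [6, 16, 18, 17, 5]. piece has length 5. The slice piece[::2] selects indices [0, 2, 4] (0->6, 2->18, 4->5), giving [6, 18, 5].

[6, 18, 5]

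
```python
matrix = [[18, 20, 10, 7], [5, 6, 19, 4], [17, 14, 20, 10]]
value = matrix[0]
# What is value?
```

matrix has 3 rows. Row 0 is [18, 20, 10, 7].

[18, 20, 10, 7]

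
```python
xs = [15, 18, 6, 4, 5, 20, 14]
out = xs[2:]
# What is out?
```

xs has length 7. The slice xs[2:] selects indices [2, 3, 4, 5, 6] (2->6, 3->4, 4->5, 5->20, 6->14), giving [6, 4, 5, 20, 14].

[6, 4, 5, 20, 14]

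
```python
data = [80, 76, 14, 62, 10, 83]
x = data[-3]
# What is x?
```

data has length 6. Negative index -3 maps to positive index 6 + (-3) = 3. data[3] = 62.

62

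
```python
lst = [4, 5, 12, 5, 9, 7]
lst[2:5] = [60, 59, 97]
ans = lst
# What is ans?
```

lst starts as [4, 5, 12, 5, 9, 7] (length 6). The slice lst[2:5] covers indices [2, 3, 4] with values [12, 5, 9]. Replacing that slice with [60, 59, 97] (same length) produces [4, 5, 60, 59, 97, 7].

[4, 5, 60, 59, 97, 7]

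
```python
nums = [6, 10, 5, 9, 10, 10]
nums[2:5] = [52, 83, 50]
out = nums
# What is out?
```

nums starts as [6, 10, 5, 9, 10, 10] (length 6). The slice nums[2:5] covers indices [2, 3, 4] with values [5, 9, 10]. Replacing that slice with [52, 83, 50] (same length) produces [6, 10, 52, 83, 50, 10].

[6, 10, 52, 83, 50, 10]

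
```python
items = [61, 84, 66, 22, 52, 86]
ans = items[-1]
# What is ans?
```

items has length 6. Negative index -1 maps to positive index 6 + (-1) = 5. items[5] = 86.

86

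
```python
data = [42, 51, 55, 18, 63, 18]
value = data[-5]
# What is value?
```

data has length 6. Negative index -5 maps to positive index 6 + (-5) = 1. data[1] = 51.

51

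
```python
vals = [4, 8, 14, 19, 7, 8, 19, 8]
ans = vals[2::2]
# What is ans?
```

vals has length 8. The slice vals[2::2] selects indices [2, 4, 6] (2->14, 4->7, 6->19), giving [14, 7, 19].

[14, 7, 19]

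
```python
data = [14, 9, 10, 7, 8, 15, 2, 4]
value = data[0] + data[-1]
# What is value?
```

data has length 8. data[0] = 14.
data has length 8. Negative index -1 maps to positive index 8 + (-1) = 7. data[7] = 4.
Sum: 14 + 4 = 18.

18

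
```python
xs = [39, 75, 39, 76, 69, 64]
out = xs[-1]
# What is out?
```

xs has length 6. Negative index -1 maps to positive index 6 + (-1) = 5. xs[5] = 64.

64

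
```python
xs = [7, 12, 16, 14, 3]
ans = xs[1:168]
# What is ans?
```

xs has length 5. The slice xs[1:168] selects indices [1, 2, 3, 4] (1->12, 2->16, 3->14, 4->3), giving [12, 16, 14, 3].

[12, 16, 14, 3]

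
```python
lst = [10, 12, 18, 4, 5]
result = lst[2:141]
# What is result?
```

lst has length 5. The slice lst[2:141] selects indices [2, 3, 4] (2->18, 3->4, 4->5), giving [18, 4, 5].

[18, 4, 5]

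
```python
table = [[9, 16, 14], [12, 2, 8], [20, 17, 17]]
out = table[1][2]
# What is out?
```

table[1] = [12, 2, 8]. Taking column 2 of that row yields 8.

8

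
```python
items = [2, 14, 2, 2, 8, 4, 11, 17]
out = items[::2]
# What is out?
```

items has length 8. The slice items[::2] selects indices [0, 2, 4, 6] (0->2, 2->2, 4->8, 6->11), giving [2, 2, 8, 11].

[2, 2, 8, 11]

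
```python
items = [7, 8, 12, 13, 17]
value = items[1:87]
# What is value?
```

items has length 5. The slice items[1:87] selects indices [1, 2, 3, 4] (1->8, 2->12, 3->13, 4->17), giving [8, 12, 13, 17].

[8, 12, 13, 17]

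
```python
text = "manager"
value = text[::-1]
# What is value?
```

text has length 7. The slice text[::-1] selects indices [6, 5, 4, 3, 2, 1, 0] (6->'r', 5->'e', 4->'g', 3->'a', 2->'n', 1->'a', 0->'m'), giving 'reganam'.

'reganam'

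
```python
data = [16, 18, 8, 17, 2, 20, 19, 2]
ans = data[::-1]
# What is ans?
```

data has length 8. The slice data[::-1] selects indices [7, 6, 5, 4, 3, 2, 1, 0] (7->2, 6->19, 5->20, 4->2, 3->17, 2->8, 1->18, 0->16), giving [2, 19, 20, 2, 17, 8, 18, 16].

[2, 19, 20, 2, 17, 8, 18, 16]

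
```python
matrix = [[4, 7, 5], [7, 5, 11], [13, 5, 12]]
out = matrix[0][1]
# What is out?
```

matrix[0] = [4, 7, 5]. Taking column 1 of that row yields 7.

7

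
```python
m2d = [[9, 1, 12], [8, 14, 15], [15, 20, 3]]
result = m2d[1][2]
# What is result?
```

m2d[1] = [8, 14, 15]. Taking column 2 of that row yields 15.

15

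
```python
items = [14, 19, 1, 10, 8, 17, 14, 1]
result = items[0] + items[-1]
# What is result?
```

items has length 8. items[0] = 14.
items has length 8. Negative index -1 maps to positive index 8 + (-1) = 7. items[7] = 1.
Sum: 14 + 1 = 15.

15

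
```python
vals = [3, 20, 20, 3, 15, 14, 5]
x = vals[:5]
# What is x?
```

vals has length 7. The slice vals[:5] selects indices [0, 1, 2, 3, 4] (0->3, 1->20, 2->20, 3->3, 4->15), giving [3, 20, 20, 3, 15].

[3, 20, 20, 3, 15]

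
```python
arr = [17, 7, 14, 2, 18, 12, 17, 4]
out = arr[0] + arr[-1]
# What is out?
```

arr has length 8. arr[0] = 17.
arr has length 8. Negative index -1 maps to positive index 8 + (-1) = 7. arr[7] = 4.
Sum: 17 + 4 = 21.

21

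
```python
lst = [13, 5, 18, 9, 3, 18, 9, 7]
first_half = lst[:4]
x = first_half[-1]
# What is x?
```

lst has length 8. The slice lst[:4] selects indices [0, 1, 2, 3] (0->13, 1->5, 2->18, 3->9), giving [13, 5, 18, 9]. So first_half = [13, 5, 18, 9]. Then first_half[-1] = 9.

9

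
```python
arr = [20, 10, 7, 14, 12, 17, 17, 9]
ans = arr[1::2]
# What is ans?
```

arr has length 8. The slice arr[1::2] selects indices [1, 3, 5, 7] (1->10, 3->14, 5->17, 7->9), giving [10, 14, 17, 9].

[10, 14, 17, 9]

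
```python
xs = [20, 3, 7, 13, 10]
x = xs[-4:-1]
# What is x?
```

xs has length 5. The slice xs[-4:-1] selects indices [1, 2, 3] (1->3, 2->7, 3->13), giving [3, 7, 13].

[3, 7, 13]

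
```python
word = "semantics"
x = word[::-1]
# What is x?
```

word has length 9. The slice word[::-1] selects indices [8, 7, 6, 5, 4, 3, 2, 1, 0] (8->'s', 7->'c', 6->'i', 5->'t', 4->'n', 3->'a', 2->'m', 1->'e', 0->'s'), giving 'scitnames'.

'scitnames'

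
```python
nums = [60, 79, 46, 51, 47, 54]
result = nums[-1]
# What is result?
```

nums has length 6. Negative index -1 maps to positive index 6 + (-1) = 5. nums[5] = 54.

54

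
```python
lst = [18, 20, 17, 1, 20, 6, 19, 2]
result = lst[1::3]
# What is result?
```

lst has length 8. The slice lst[1::3] selects indices [1, 4, 7] (1->20, 4->20, 7->2), giving [20, 20, 2].

[20, 20, 2]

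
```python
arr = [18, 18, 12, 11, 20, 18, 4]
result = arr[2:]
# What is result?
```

arr has length 7. The slice arr[2:] selects indices [2, 3, 4, 5, 6] (2->12, 3->11, 4->20, 5->18, 6->4), giving [12, 11, 20, 18, 4].

[12, 11, 20, 18, 4]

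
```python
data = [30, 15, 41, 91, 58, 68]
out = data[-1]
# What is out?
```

data has length 6. Negative index -1 maps to positive index 6 + (-1) = 5. data[5] = 68.

68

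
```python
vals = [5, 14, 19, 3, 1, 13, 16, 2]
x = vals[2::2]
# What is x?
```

vals has length 8. The slice vals[2::2] selects indices [2, 4, 6] (2->19, 4->1, 6->16), giving [19, 1, 16].

[19, 1, 16]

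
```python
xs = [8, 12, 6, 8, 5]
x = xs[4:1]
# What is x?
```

xs has length 5. The slice xs[4:1] resolves to an empty index range, so the result is [].

[]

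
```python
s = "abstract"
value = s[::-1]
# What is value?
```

s has length 8. The slice s[::-1] selects indices [7, 6, 5, 4, 3, 2, 1, 0] (7->'t', 6->'c', 5->'a', 4->'r', 3->'t', 2->'s', 1->'b', 0->'a'), giving 'tcartsba'.

'tcartsba'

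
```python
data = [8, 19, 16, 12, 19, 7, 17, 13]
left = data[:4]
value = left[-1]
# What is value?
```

data has length 8. The slice data[:4] selects indices [0, 1, 2, 3] (0->8, 1->19, 2->16, 3->12), giving [8, 19, 16, 12]. So left = [8, 19, 16, 12]. Then left[-1] = 12.

12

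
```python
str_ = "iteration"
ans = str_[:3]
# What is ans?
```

str_ has length 9. The slice str_[:3] selects indices [0, 1, 2] (0->'i', 1->'t', 2->'e'), giving 'ite'.

'ite'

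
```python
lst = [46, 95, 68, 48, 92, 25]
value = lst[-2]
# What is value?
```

lst has length 6. Negative index -2 maps to positive index 6 + (-2) = 4. lst[4] = 92.

92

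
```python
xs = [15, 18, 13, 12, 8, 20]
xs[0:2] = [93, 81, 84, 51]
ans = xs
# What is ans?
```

xs starts as [15, 18, 13, 12, 8, 20] (length 6). The slice xs[0:2] covers indices [0, 1] with values [15, 18]. Replacing that slice with [93, 81, 84, 51] (different length) produces [93, 81, 84, 51, 13, 12, 8, 20].

[93, 81, 84, 51, 13, 12, 8, 20]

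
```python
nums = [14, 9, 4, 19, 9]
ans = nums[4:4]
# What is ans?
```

nums has length 5. The slice nums[4:4] resolves to an empty index range, so the result is [].

[]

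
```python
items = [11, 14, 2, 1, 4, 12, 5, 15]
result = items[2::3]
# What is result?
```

items has length 8. The slice items[2::3] selects indices [2, 5] (2->2, 5->12), giving [2, 12].

[2, 12]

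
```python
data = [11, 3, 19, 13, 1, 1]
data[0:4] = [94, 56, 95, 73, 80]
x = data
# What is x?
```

data starts as [11, 3, 19, 13, 1, 1] (length 6). The slice data[0:4] covers indices [0, 1, 2, 3] with values [11, 3, 19, 13]. Replacing that slice with [94, 56, 95, 73, 80] (different length) produces [94, 56, 95, 73, 80, 1, 1].

[94, 56, 95, 73, 80, 1, 1]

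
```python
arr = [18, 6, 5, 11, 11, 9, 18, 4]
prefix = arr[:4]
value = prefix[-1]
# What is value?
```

arr has length 8. The slice arr[:4] selects indices [0, 1, 2, 3] (0->18, 1->6, 2->5, 3->11), giving [18, 6, 5, 11]. So prefix = [18, 6, 5, 11]. Then prefix[-1] = 11.

11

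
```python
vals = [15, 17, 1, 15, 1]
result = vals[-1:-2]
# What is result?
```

vals has length 5. The slice vals[-1:-2] resolves to an empty index range, so the result is [].

[]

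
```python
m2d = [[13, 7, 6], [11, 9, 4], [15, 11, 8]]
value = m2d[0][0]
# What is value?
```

m2d[0] = [13, 7, 6]. Taking column 0 of that row yields 13.

13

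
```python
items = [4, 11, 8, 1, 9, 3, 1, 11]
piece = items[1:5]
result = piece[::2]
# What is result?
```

items has length 8. The slice items[1:5] selects indices [1, 2, 3, 4] (1->11, 2->8, 3->1, 4->9), giving [11, 8, 1, 9]. So piece = [11, 8, 1, 9]. piece has length 4. The slice piece[::2] selects indices [0, 2] (0->11, 2->1), giving [11, 1].

[11, 1]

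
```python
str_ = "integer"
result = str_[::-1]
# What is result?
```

str_ has length 7. The slice str_[::-1] selects indices [6, 5, 4, 3, 2, 1, 0] (6->'r', 5->'e', 4->'g', 3->'e', 2->'t', 1->'n', 0->'i'), giving 'regetni'.

'regetni'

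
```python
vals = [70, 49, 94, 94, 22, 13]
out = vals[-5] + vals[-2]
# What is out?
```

vals has length 6. Negative index -5 maps to positive index 6 + (-5) = 1. vals[1] = 49.
vals has length 6. Negative index -2 maps to positive index 6 + (-2) = 4. vals[4] = 22.
Sum: 49 + 22 = 71.

71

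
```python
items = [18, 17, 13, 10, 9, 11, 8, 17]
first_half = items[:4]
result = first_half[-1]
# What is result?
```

items has length 8. The slice items[:4] selects indices [0, 1, 2, 3] (0->18, 1->17, 2->13, 3->10), giving [18, 17, 13, 10]. So first_half = [18, 17, 13, 10]. Then first_half[-1] = 10.

10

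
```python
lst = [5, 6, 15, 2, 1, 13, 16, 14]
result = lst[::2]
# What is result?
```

lst has length 8. The slice lst[::2] selects indices [0, 2, 4, 6] (0->5, 2->15, 4->1, 6->16), giving [5, 15, 1, 16].

[5, 15, 1, 16]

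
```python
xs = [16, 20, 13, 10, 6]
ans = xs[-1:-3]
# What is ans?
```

xs has length 5. The slice xs[-1:-3] resolves to an empty index range, so the result is [].

[]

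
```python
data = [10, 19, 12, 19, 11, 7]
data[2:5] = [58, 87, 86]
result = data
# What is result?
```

data starts as [10, 19, 12, 19, 11, 7] (length 6). The slice data[2:5] covers indices [2, 3, 4] with values [12, 19, 11]. Replacing that slice with [58, 87, 86] (same length) produces [10, 19, 58, 87, 86, 7].

[10, 19, 58, 87, 86, 7]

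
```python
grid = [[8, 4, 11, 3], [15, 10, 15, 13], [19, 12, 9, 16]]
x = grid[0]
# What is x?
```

grid has 3 rows. Row 0 is [8, 4, 11, 3].

[8, 4, 11, 3]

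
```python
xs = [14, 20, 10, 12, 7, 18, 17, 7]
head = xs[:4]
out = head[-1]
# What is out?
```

xs has length 8. The slice xs[:4] selects indices [0, 1, 2, 3] (0->14, 1->20, 2->10, 3->12), giving [14, 20, 10, 12]. So head = [14, 20, 10, 12]. Then head[-1] = 12.

12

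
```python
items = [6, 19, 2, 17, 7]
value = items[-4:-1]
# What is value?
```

items has length 5. The slice items[-4:-1] selects indices [1, 2, 3] (1->19, 2->2, 3->17), giving [19, 2, 17].

[19, 2, 17]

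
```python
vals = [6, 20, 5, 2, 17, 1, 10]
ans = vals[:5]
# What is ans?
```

vals has length 7. The slice vals[:5] selects indices [0, 1, 2, 3, 4] (0->6, 1->20, 2->5, 3->2, 4->17), giving [6, 20, 5, 2, 17].

[6, 20, 5, 2, 17]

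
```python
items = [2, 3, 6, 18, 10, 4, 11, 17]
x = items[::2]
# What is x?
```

items has length 8. The slice items[::2] selects indices [0, 2, 4, 6] (0->2, 2->6, 4->10, 6->11), giving [2, 6, 10, 11].

[2, 6, 10, 11]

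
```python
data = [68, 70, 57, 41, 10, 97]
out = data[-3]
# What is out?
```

data has length 6. Negative index -3 maps to positive index 6 + (-3) = 3. data[3] = 41.

41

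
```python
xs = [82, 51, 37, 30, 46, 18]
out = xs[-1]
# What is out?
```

xs has length 6. Negative index -1 maps to positive index 6 + (-1) = 5. xs[5] = 18.

18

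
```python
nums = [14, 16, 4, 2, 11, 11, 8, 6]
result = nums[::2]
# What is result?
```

nums has length 8. The slice nums[::2] selects indices [0, 2, 4, 6] (0->14, 2->4, 4->11, 6->8), giving [14, 4, 11, 8].

[14, 4, 11, 8]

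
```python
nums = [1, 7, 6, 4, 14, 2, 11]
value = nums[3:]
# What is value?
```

nums has length 7. The slice nums[3:] selects indices [3, 4, 5, 6] (3->4, 4->14, 5->2, 6->11), giving [4, 14, 2, 11].

[4, 14, 2, 11]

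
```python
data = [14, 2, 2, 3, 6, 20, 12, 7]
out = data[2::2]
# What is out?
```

data has length 8. The slice data[2::2] selects indices [2, 4, 6] (2->2, 4->6, 6->12), giving [2, 6, 12].

[2, 6, 12]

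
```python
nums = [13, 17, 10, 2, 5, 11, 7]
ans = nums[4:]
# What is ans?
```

nums has length 7. The slice nums[4:] selects indices [4, 5, 6] (4->5, 5->11, 6->7), giving [5, 11, 7].

[5, 11, 7]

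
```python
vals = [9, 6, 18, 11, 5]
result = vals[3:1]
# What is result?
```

vals has length 5. The slice vals[3:1] resolves to an empty index range, so the result is [].

[]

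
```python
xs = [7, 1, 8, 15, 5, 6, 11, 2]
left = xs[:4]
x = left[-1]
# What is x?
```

xs has length 8. The slice xs[:4] selects indices [0, 1, 2, 3] (0->7, 1->1, 2->8, 3->15), giving [7, 1, 8, 15]. So left = [7, 1, 8, 15]. Then left[-1] = 15.

15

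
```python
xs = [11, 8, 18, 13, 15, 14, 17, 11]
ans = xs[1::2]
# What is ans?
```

xs has length 8. The slice xs[1::2] selects indices [1, 3, 5, 7] (1->8, 3->13, 5->14, 7->11), giving [8, 13, 14, 11].

[8, 13, 14, 11]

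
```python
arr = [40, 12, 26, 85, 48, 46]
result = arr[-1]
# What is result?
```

arr has length 6. Negative index -1 maps to positive index 6 + (-1) = 5. arr[5] = 46.

46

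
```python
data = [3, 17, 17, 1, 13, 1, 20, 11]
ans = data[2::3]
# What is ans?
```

data has length 8. The slice data[2::3] selects indices [2, 5] (2->17, 5->1), giving [17, 1].

[17, 1]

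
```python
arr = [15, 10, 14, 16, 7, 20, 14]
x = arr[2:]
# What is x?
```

arr has length 7. The slice arr[2:] selects indices [2, 3, 4, 5, 6] (2->14, 3->16, 4->7, 5->20, 6->14), giving [14, 16, 7, 20, 14].

[14, 16, 7, 20, 14]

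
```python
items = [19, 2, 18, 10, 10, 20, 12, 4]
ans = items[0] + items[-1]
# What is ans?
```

items has length 8. items[0] = 19.
items has length 8. Negative index -1 maps to positive index 8 + (-1) = 7. items[7] = 4.
Sum: 19 + 4 = 23.

23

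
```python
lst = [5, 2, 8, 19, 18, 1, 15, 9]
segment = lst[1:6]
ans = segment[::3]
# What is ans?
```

lst has length 8. The slice lst[1:6] selects indices [1, 2, 3, 4, 5] (1->2, 2->8, 3->19, 4->18, 5->1), giving [2, 8, 19, 18, 1]. So segment = [2, 8, 19, 18, 1]. segment has length 5. The slice segment[::3] selects indices [0, 3] (0->2, 3->18), giving [2, 18].

[2, 18]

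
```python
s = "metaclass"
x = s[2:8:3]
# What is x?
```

s has length 9. The slice s[2:8:3] selects indices [2, 5] (2->'t', 5->'l'), giving 'tl'.

'tl'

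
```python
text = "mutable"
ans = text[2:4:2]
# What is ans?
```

text has length 7. The slice text[2:4:2] selects indices [2] (2->'t'), giving 't'.

't'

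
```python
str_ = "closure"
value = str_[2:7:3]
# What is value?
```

str_ has length 7. The slice str_[2:7:3] selects indices [2, 5] (2->'o', 5->'r'), giving 'or'.

'or'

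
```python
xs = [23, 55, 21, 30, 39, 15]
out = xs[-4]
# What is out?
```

xs has length 6. Negative index -4 maps to positive index 6 + (-4) = 2. xs[2] = 21.

21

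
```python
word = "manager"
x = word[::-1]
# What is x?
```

word has length 7. The slice word[::-1] selects indices [6, 5, 4, 3, 2, 1, 0] (6->'r', 5->'e', 4->'g', 3->'a', 2->'n', 1->'a', 0->'m'), giving 'reganam'.

'reganam'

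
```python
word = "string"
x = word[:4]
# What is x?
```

word has length 6. The slice word[:4] selects indices [0, 1, 2, 3] (0->'s', 1->'t', 2->'r', 3->'i'), giving 'stri'.

'stri'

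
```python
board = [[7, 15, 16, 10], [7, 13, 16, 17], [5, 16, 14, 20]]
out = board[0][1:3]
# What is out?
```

board[0] = [7, 15, 16, 10]. board[0] has length 4. The slice board[0][1:3] selects indices [1, 2] (1->15, 2->16), giving [15, 16].

[15, 16]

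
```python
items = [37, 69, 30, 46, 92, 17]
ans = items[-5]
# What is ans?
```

items has length 6. Negative index -5 maps to positive index 6 + (-5) = 1. items[1] = 69.

69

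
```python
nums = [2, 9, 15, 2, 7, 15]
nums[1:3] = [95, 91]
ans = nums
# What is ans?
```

nums starts as [2, 9, 15, 2, 7, 15] (length 6). The slice nums[1:3] covers indices [1, 2] with values [9, 15]. Replacing that slice with [95, 91] (same length) produces [2, 95, 91, 2, 7, 15].

[2, 95, 91, 2, 7, 15]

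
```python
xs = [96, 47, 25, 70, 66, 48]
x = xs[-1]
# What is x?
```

xs has length 6. Negative index -1 maps to positive index 6 + (-1) = 5. xs[5] = 48.

48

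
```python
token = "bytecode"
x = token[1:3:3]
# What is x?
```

token has length 8. The slice token[1:3:3] selects indices [1] (1->'y'), giving 'y'.

'y'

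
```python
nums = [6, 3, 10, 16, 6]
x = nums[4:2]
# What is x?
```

nums has length 5. The slice nums[4:2] resolves to an empty index range, so the result is [].

[]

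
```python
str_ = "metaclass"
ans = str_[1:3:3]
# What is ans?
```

str_ has length 9. The slice str_[1:3:3] selects indices [1] (1->'e'), giving 'e'.

'e'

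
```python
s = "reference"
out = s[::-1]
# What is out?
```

s has length 9. The slice s[::-1] selects indices [8, 7, 6, 5, 4, 3, 2, 1, 0] (8->'e', 7->'c', 6->'n', 5->'e', 4->'r', 3->'e', 2->'f', 1->'e', 0->'r'), giving 'ecnerefer'.

'ecnerefer'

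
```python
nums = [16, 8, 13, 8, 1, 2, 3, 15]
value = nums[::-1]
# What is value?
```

nums has length 8. The slice nums[::-1] selects indices [7, 6, 5, 4, 3, 2, 1, 0] (7->15, 6->3, 5->2, 4->1, 3->8, 2->13, 1->8, 0->16), giving [15, 3, 2, 1, 8, 13, 8, 16].

[15, 3, 2, 1, 8, 13, 8, 16]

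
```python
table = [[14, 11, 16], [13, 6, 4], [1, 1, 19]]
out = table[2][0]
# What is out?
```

table[2] = [1, 1, 19]. Taking column 0 of that row yields 1.

1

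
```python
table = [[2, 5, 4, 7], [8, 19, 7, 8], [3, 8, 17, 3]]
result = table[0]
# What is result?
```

table has 3 rows. Row 0 is [2, 5, 4, 7].

[2, 5, 4, 7]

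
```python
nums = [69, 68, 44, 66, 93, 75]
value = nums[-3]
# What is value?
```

nums has length 6. Negative index -3 maps to positive index 6 + (-3) = 3. nums[3] = 66.

66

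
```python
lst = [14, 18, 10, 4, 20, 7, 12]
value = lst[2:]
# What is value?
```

lst has length 7. The slice lst[2:] selects indices [2, 3, 4, 5, 6] (2->10, 3->4, 4->20, 5->7, 6->12), giving [10, 4, 20, 7, 12].

[10, 4, 20, 7, 12]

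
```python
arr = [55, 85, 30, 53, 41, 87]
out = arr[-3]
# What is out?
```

arr has length 6. Negative index -3 maps to positive index 6 + (-3) = 3. arr[3] = 53.

53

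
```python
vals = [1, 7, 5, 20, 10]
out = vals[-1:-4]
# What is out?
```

vals has length 5. The slice vals[-1:-4] resolves to an empty index range, so the result is [].

[]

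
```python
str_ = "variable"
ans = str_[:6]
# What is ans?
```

str_ has length 8. The slice str_[:6] selects indices [0, 1, 2, 3, 4, 5] (0->'v', 1->'a', 2->'r', 3->'i', 4->'a', 5->'b'), giving 'variab'.

'variab'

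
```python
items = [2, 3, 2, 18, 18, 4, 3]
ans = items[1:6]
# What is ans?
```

items has length 7. The slice items[1:6] selects indices [1, 2, 3, 4, 5] (1->3, 2->2, 3->18, 4->18, 5->4), giving [3, 2, 18, 18, 4].

[3, 2, 18, 18, 4]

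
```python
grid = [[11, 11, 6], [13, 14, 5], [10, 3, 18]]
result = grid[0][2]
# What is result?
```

grid[0] = [11, 11, 6]. Taking column 2 of that row yields 6.

6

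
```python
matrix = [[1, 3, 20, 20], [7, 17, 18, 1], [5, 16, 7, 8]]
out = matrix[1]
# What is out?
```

matrix has 3 rows. Row 1 is [7, 17, 18, 1].

[7, 17, 18, 1]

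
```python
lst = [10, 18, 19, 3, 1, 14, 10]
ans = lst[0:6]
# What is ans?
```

lst has length 7. The slice lst[0:6] selects indices [0, 1, 2, 3, 4, 5] (0->10, 1->18, 2->19, 3->3, 4->1, 5->14), giving [10, 18, 19, 3, 1, 14].

[10, 18, 19, 3, 1, 14]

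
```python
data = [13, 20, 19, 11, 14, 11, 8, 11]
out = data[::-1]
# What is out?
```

data has length 8. The slice data[::-1] selects indices [7, 6, 5, 4, 3, 2, 1, 0] (7->11, 6->8, 5->11, 4->14, 3->11, 2->19, 1->20, 0->13), giving [11, 8, 11, 14, 11, 19, 20, 13].

[11, 8, 11, 14, 11, 19, 20, 13]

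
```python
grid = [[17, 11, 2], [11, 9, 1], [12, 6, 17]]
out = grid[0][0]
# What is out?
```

grid[0] = [17, 11, 2]. Taking column 0 of that row yields 17.

17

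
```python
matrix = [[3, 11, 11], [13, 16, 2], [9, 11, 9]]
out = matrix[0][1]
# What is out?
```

matrix[0] = [3, 11, 11]. Taking column 1 of that row yields 11.

11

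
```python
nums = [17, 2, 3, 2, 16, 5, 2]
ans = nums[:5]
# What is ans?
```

nums has length 7. The slice nums[:5] selects indices [0, 1, 2, 3, 4] (0->17, 1->2, 2->3, 3->2, 4->16), giving [17, 2, 3, 2, 16].

[17, 2, 3, 2, 16]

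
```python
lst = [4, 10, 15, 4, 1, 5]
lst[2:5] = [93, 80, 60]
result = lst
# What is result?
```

lst starts as [4, 10, 15, 4, 1, 5] (length 6). The slice lst[2:5] covers indices [2, 3, 4] with values [15, 4, 1]. Replacing that slice with [93, 80, 60] (same length) produces [4, 10, 93, 80, 60, 5].

[4, 10, 93, 80, 60, 5]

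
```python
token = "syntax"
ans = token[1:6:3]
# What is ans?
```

token has length 6. The slice token[1:6:3] selects indices [1, 4] (1->'y', 4->'a'), giving 'ya'.

'ya'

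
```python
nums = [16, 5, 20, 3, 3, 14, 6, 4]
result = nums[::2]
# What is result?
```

nums has length 8. The slice nums[::2] selects indices [0, 2, 4, 6] (0->16, 2->20, 4->3, 6->6), giving [16, 20, 3, 6].

[16, 20, 3, 6]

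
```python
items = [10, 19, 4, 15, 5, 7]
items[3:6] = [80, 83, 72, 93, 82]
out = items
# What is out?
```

items starts as [10, 19, 4, 15, 5, 7] (length 6). The slice items[3:6] covers indices [3, 4, 5] with values [15, 5, 7]. Replacing that slice with [80, 83, 72, 93, 82] (different length) produces [10, 19, 4, 80, 83, 72, 93, 82].

[10, 19, 4, 80, 83, 72, 93, 82]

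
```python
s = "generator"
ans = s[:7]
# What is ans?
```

s has length 9. The slice s[:7] selects indices [0, 1, 2, 3, 4, 5, 6] (0->'g', 1->'e', 2->'n', 3->'e', 4->'r', 5->'a', 6->'t'), giving 'generat'.

'generat'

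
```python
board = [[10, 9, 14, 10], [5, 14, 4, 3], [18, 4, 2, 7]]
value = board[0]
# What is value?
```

board has 3 rows. Row 0 is [10, 9, 14, 10].

[10, 9, 14, 10]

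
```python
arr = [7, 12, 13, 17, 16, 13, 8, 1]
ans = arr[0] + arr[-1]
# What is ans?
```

arr has length 8. arr[0] = 7.
arr has length 8. Negative index -1 maps to positive index 8 + (-1) = 7. arr[7] = 1.
Sum: 7 + 1 = 8.

8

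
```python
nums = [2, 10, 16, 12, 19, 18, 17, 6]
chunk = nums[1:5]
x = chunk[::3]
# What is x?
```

nums has length 8. The slice nums[1:5] selects indices [1, 2, 3, 4] (1->10, 2->16, 3->12, 4->19), giving [10, 16, 12, 19]. So chunk = [10, 16, 12, 19]. chunk has length 4. The slice chunk[::3] selects indices [0, 3] (0->10, 3->19), giving [10, 19].

[10, 19]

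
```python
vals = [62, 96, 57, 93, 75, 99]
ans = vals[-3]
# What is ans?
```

vals has length 6. Negative index -3 maps to positive index 6 + (-3) = 3. vals[3] = 93.

93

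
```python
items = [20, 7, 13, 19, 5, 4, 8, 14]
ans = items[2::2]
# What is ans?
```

items has length 8. The slice items[2::2] selects indices [2, 4, 6] (2->13, 4->5, 6->8), giving [13, 5, 8].

[13, 5, 8]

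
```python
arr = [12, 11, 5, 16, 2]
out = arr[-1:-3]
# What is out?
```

arr has length 5. The slice arr[-1:-3] resolves to an empty index range, so the result is [].

[]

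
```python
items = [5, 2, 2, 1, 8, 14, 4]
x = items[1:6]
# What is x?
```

items has length 7. The slice items[1:6] selects indices [1, 2, 3, 4, 5] (1->2, 2->2, 3->1, 4->8, 5->14), giving [2, 2, 1, 8, 14].

[2, 2, 1, 8, 14]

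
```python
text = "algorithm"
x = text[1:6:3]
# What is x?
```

text has length 9. The slice text[1:6:3] selects indices [1, 4] (1->'l', 4->'r'), giving 'lr'.

'lr'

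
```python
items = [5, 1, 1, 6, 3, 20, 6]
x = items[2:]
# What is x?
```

items has length 7. The slice items[2:] selects indices [2, 3, 4, 5, 6] (2->1, 3->6, 4->3, 5->20, 6->6), giving [1, 6, 3, 20, 6].

[1, 6, 3, 20, 6]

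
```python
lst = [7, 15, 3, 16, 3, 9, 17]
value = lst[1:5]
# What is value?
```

lst has length 7. The slice lst[1:5] selects indices [1, 2, 3, 4] (1->15, 2->3, 3->16, 4->3), giving [15, 3, 16, 3].

[15, 3, 16, 3]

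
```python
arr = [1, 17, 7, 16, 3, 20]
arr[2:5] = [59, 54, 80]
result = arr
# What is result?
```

arr starts as [1, 17, 7, 16, 3, 20] (length 6). The slice arr[2:5] covers indices [2, 3, 4] with values [7, 16, 3]. Replacing that slice with [59, 54, 80] (same length) produces [1, 17, 59, 54, 80, 20].

[1, 17, 59, 54, 80, 20]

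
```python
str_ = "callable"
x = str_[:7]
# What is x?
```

str_ has length 8. The slice str_[:7] selects indices [0, 1, 2, 3, 4, 5, 6] (0->'c', 1->'a', 2->'l', 3->'l', 4->'a', 5->'b', 6->'l'), giving 'callabl'.

'callabl'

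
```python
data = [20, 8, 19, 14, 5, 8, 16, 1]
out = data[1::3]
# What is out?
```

data has length 8. The slice data[1::3] selects indices [1, 4, 7] (1->8, 4->5, 7->1), giving [8, 5, 1].

[8, 5, 1]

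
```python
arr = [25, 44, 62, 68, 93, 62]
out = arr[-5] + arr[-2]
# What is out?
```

arr has length 6. Negative index -5 maps to positive index 6 + (-5) = 1. arr[1] = 44.
arr has length 6. Negative index -2 maps to positive index 6 + (-2) = 4. arr[4] = 93.
Sum: 44 + 93 = 137.

137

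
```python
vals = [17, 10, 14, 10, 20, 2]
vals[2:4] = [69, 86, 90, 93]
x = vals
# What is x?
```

vals starts as [17, 10, 14, 10, 20, 2] (length 6). The slice vals[2:4] covers indices [2, 3] with values [14, 10]. Replacing that slice with [69, 86, 90, 93] (different length) produces [17, 10, 69, 86, 90, 93, 20, 2].

[17, 10, 69, 86, 90, 93, 20, 2]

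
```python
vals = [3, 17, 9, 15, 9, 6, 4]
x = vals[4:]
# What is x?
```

vals has length 7. The slice vals[4:] selects indices [4, 5, 6] (4->9, 5->6, 6->4), giving [9, 6, 4].

[9, 6, 4]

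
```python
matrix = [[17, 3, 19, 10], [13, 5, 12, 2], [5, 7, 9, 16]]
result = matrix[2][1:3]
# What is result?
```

matrix[2] = [5, 7, 9, 16]. matrix[2] has length 4. The slice matrix[2][1:3] selects indices [1, 2] (1->7, 2->9), giving [7, 9].

[7, 9]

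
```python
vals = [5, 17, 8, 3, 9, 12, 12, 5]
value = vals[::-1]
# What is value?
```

vals has length 8. The slice vals[::-1] selects indices [7, 6, 5, 4, 3, 2, 1, 0] (7->5, 6->12, 5->12, 4->9, 3->3, 2->8, 1->17, 0->5), giving [5, 12, 12, 9, 3, 8, 17, 5].

[5, 12, 12, 9, 3, 8, 17, 5]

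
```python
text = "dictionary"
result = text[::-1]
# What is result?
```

text has length 10. The slice text[::-1] selects indices [9, 8, 7, 6, 5, 4, 3, 2, 1, 0] (9->'y', 8->'r', 7->'a', 6->'n', 5->'o', 4->'i', 3->'t', 2->'c', 1->'i', 0->'d'), giving 'yranoitcid'.

'yranoitcid'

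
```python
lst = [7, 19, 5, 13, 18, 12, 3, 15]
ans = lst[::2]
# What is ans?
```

lst has length 8. The slice lst[::2] selects indices [0, 2, 4, 6] (0->7, 2->5, 4->18, 6->3), giving [7, 5, 18, 3].

[7, 5, 18, 3]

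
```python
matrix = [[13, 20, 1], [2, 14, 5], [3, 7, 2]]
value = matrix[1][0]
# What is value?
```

matrix[1] = [2, 14, 5]. Taking column 0 of that row yields 2.

2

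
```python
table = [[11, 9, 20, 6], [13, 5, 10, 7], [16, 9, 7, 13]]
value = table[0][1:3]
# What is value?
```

table[0] = [11, 9, 20, 6]. table[0] has length 4. The slice table[0][1:3] selects indices [1, 2] (1->9, 2->20), giving [9, 20].

[9, 20]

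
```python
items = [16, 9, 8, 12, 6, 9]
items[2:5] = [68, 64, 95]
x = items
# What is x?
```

items starts as [16, 9, 8, 12, 6, 9] (length 6). The slice items[2:5] covers indices [2, 3, 4] with values [8, 12, 6]. Replacing that slice with [68, 64, 95] (same length) produces [16, 9, 68, 64, 95, 9].

[16, 9, 68, 64, 95, 9]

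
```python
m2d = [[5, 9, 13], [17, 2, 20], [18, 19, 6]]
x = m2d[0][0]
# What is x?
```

m2d[0] = [5, 9, 13]. Taking column 0 of that row yields 5.

5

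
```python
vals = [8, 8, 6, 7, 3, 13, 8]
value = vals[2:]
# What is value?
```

vals has length 7. The slice vals[2:] selects indices [2, 3, 4, 5, 6] (2->6, 3->7, 4->3, 5->13, 6->8), giving [6, 7, 3, 13, 8].

[6, 7, 3, 13, 8]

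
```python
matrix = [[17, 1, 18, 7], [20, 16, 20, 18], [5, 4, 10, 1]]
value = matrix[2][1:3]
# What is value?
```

matrix[2] = [5, 4, 10, 1]. matrix[2] has length 4. The slice matrix[2][1:3] selects indices [1, 2] (1->4, 2->10), giving [4, 10].

[4, 10]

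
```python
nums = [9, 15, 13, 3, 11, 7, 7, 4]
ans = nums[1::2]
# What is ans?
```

nums has length 8. The slice nums[1::2] selects indices [1, 3, 5, 7] (1->15, 3->3, 5->7, 7->4), giving [15, 3, 7, 4].

[15, 3, 7, 4]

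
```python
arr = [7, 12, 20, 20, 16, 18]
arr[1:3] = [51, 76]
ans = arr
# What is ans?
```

arr starts as [7, 12, 20, 20, 16, 18] (length 6). The slice arr[1:3] covers indices [1, 2] with values [12, 20]. Replacing that slice with [51, 76] (same length) produces [7, 51, 76, 20, 16, 18].

[7, 51, 76, 20, 16, 18]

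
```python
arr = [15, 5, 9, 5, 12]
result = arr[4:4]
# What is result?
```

arr has length 5. The slice arr[4:4] resolves to an empty index range, so the result is [].

[]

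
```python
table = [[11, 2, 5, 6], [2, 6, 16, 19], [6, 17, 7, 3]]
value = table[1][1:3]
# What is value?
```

table[1] = [2, 6, 16, 19]. table[1] has length 4. The slice table[1][1:3] selects indices [1, 2] (1->6, 2->16), giving [6, 16].

[6, 16]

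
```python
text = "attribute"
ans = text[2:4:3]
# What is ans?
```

text has length 9. The slice text[2:4:3] selects indices [2] (2->'t'), giving 't'.

't'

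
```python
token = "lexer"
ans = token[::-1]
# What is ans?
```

token has length 5. The slice token[::-1] selects indices [4, 3, 2, 1, 0] (4->'r', 3->'e', 2->'x', 1->'e', 0->'l'), giving 'rexel'.

'rexel'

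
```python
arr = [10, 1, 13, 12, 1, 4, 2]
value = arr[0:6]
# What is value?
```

arr has length 7. The slice arr[0:6] selects indices [0, 1, 2, 3, 4, 5] (0->10, 1->1, 2->13, 3->12, 4->1, 5->4), giving [10, 1, 13, 12, 1, 4].

[10, 1, 13, 12, 1, 4]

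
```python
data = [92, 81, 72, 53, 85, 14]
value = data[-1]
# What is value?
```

data has length 6. Negative index -1 maps to positive index 6 + (-1) = 5. data[5] = 14.

14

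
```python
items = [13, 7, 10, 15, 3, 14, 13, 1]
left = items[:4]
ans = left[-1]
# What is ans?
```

items has length 8. The slice items[:4] selects indices [0, 1, 2, 3] (0->13, 1->7, 2->10, 3->15), giving [13, 7, 10, 15]. So left = [13, 7, 10, 15]. Then left[-1] = 15.

15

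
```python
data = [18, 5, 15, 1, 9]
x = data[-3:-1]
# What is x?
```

data has length 5. The slice data[-3:-1] selects indices [2, 3] (2->15, 3->1), giving [15, 1].

[15, 1]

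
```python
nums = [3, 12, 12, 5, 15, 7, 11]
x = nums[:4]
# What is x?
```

nums has length 7. The slice nums[:4] selects indices [0, 1, 2, 3] (0->3, 1->12, 2->12, 3->5), giving [3, 12, 12, 5].

[3, 12, 12, 5]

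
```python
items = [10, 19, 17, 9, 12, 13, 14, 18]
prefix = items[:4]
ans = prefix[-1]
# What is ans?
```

items has length 8. The slice items[:4] selects indices [0, 1, 2, 3] (0->10, 1->19, 2->17, 3->9), giving [10, 19, 17, 9]. So prefix = [10, 19, 17, 9]. Then prefix[-1] = 9.

9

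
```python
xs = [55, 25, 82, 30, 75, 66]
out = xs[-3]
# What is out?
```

xs has length 6. Negative index -3 maps to positive index 6 + (-3) = 3. xs[3] = 30.

30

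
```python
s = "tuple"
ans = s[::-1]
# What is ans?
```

s has length 5. The slice s[::-1] selects indices [4, 3, 2, 1, 0] (4->'e', 3->'l', 2->'p', 1->'u', 0->'t'), giving 'elput'.

'elput'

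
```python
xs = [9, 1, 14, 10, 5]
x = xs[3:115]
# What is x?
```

xs has length 5. The slice xs[3:115] selects indices [3, 4] (3->10, 4->5), giving [10, 5].

[10, 5]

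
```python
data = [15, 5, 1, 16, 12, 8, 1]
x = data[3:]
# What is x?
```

data has length 7. The slice data[3:] selects indices [3, 4, 5, 6] (3->16, 4->12, 5->8, 6->1), giving [16, 12, 8, 1].

[16, 12, 8, 1]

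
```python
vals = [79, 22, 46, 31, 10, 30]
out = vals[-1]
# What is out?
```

vals has length 6. Negative index -1 maps to positive index 6 + (-1) = 5. vals[5] = 30.

30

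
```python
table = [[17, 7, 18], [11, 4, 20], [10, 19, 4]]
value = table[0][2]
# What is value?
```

table[0] = [17, 7, 18]. Taking column 2 of that row yields 18.

18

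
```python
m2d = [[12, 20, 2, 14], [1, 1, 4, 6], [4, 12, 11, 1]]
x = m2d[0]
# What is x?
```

m2d has 3 rows. Row 0 is [12, 20, 2, 14].

[12, 20, 2, 14]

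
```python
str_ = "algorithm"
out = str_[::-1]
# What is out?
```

str_ has length 9. The slice str_[::-1] selects indices [8, 7, 6, 5, 4, 3, 2, 1, 0] (8->'m', 7->'h', 6->'t', 5->'i', 4->'r', 3->'o', 2->'g', 1->'l', 0->'a'), giving 'mhtirogla'.

'mhtirogla'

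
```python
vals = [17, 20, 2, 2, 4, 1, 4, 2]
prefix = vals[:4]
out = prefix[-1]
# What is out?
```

vals has length 8. The slice vals[:4] selects indices [0, 1, 2, 3] (0->17, 1->20, 2->2, 3->2), giving [17, 20, 2, 2]. So prefix = [17, 20, 2, 2]. Then prefix[-1] = 2.

2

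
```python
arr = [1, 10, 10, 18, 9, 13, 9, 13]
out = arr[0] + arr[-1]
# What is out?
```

arr has length 8. arr[0] = 1.
arr has length 8. Negative index -1 maps to positive index 8 + (-1) = 7. arr[7] = 13.
Sum: 1 + 13 = 14.

14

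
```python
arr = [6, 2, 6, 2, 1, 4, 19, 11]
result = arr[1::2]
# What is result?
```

arr has length 8. The slice arr[1::2] selects indices [1, 3, 5, 7] (1->2, 3->2, 5->4, 7->11), giving [2, 2, 4, 11].

[2, 2, 4, 11]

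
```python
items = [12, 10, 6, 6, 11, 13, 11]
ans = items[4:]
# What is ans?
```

items has length 7. The slice items[4:] selects indices [4, 5, 6] (4->11, 5->13, 6->11), giving [11, 13, 11].

[11, 13, 11]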